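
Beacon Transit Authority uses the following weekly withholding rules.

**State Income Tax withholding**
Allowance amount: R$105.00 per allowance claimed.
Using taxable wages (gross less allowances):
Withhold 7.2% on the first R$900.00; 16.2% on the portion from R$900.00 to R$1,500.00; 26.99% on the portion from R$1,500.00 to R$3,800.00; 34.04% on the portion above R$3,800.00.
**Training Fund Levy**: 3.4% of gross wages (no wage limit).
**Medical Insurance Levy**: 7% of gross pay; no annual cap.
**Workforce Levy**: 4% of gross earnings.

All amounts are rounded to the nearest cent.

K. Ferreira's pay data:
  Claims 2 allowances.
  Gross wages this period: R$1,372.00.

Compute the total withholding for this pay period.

State Income Tax: taxable = R$1,372.00 − 2×R$105.00 = R$1,162.00
  R$64.80 + 16.2% × (R$1,162.00 − R$900.00) = R$64.80 + 16.2% × R$262.00 = R$107.24
Training Fund Levy: 3.4% × R$1,372.00 = R$46.65
Medical Insurance Levy: 7% × R$1,372.00 = R$96.04
Workforce Levy: 4% × R$1,372.00 = R$54.88
Total: R$107.24 + R$46.65 + R$96.04 + R$54.88 = R$304.81

R$304.81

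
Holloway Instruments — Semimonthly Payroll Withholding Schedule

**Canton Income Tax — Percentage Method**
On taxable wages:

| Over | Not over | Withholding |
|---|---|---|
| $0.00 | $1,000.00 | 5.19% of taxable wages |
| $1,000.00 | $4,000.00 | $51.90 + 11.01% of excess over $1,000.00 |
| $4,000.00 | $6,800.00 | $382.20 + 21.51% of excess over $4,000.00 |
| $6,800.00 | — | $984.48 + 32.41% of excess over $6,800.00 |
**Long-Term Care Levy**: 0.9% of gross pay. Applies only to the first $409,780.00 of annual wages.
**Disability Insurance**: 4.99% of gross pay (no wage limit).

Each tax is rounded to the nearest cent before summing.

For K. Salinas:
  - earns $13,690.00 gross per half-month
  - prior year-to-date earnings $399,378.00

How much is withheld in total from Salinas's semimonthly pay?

Canton Income Tax: taxable = $13,690.00
  $984.48 + 32.41% × ($13,690.00 − $6,800.00) = $984.48 + 32.41% × $6,890.00 = $3,217.53
Long-Term Care Levy: cap $409,780.00 − YTD $399,378.00 = $10,402.00 subject; 0.9% × $10,402.00 = $93.62
Disability Insurance: 4.99% × $13,690.00 = $683.13
Total: $3,217.53 + $93.62 + $683.13 = $3,994.28

$3,994.28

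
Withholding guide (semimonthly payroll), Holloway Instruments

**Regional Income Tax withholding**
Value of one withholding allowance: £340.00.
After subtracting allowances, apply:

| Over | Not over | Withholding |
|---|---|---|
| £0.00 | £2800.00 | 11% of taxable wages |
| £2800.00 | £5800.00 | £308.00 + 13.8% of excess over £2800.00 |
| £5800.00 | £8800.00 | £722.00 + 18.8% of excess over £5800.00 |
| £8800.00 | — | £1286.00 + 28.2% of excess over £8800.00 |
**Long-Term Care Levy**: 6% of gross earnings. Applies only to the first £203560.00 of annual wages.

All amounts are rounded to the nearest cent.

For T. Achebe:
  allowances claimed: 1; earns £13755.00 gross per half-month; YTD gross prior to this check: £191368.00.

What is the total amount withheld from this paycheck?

£3318.95

Regional Income Tax: taxable = £13755.00 − 1×£340.00 = £13415.00
  £1286.00 + 28.2% × (£13415.00 − £8800.00) = £1286.00 + 28.2% × £4615.00 = £2587.43
Long-Term Care Levy: cap £203560.00 − YTD £191368.00 = £12192.00 subject; 6% × £12192.00 = £731.52
Total: £2587.43 + £731.52 = £3318.95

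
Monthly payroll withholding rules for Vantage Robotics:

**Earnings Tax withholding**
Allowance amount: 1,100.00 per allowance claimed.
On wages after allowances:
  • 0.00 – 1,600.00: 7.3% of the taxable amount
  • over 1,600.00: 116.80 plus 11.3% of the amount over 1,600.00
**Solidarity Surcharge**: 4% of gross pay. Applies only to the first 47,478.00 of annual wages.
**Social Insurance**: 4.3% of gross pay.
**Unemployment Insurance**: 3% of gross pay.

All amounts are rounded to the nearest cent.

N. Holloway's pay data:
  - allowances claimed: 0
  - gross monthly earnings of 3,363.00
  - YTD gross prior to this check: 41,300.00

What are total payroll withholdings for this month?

696.04

Earnings Tax: taxable = 3,363.00
  116.80 + 11.3% × (3,363.00 − 1,600.00) = 116.80 + 11.3% × 1,763.00 = 316.02
Solidarity Surcharge: 4% × 3,363.00 = 134.52
Social Insurance: 4.3% × 3,363.00 = 144.61
Unemployment Insurance: 3% × 3,363.00 = 100.89
Total: 316.02 + 134.52 + 144.61 + 100.89 = 696.04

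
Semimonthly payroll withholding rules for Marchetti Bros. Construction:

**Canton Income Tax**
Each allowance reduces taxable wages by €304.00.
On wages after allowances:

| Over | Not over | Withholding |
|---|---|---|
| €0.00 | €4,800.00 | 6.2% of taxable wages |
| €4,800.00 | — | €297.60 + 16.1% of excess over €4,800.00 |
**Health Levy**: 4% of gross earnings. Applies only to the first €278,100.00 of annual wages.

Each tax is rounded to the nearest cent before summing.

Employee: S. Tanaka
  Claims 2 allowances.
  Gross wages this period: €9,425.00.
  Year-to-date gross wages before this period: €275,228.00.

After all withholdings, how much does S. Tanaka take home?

Canton Income Tax: taxable = €9,425.00 − 2×€304.00 = €8,817.00
  €297.60 + 16.1% × (€8,817.00 − €4,800.00) = €297.60 + 16.1% × €4,017.00 = €944.34
Health Levy: cap €278,100.00 − YTD €275,228.00 = €2,872.00 subject; 4% × €2,872.00 = €114.88
Total withheld: €944.34 + €114.88 = €1,059.22
Net pay: €9,425.00 − €1,059.22 = €8,365.78

€8,365.78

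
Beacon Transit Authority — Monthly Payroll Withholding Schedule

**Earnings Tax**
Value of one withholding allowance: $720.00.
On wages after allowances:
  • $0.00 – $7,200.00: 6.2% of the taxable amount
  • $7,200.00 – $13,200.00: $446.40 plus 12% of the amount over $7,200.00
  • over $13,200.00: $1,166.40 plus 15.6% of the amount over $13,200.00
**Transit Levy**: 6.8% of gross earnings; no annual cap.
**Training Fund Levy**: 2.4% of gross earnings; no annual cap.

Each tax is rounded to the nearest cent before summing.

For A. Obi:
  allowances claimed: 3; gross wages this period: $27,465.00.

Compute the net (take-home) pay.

Earnings Tax: taxable = $27,465.00 − 3×$720.00 = $25,305.00
  $1,166.40 + 15.6% × ($25,305.00 − $13,200.00) = $1,166.40 + 15.6% × $12,105.00 = $3,054.78
Transit Levy: 6.8% × $27,465.00 = $1,867.62
Training Fund Levy: 2.4% × $27,465.00 = $659.16
Total withheld: $3,054.78 + $1,867.62 + $659.16 = $5,581.56
Net pay: $27,465.00 − $5,581.56 = $21,883.44

$21,883.44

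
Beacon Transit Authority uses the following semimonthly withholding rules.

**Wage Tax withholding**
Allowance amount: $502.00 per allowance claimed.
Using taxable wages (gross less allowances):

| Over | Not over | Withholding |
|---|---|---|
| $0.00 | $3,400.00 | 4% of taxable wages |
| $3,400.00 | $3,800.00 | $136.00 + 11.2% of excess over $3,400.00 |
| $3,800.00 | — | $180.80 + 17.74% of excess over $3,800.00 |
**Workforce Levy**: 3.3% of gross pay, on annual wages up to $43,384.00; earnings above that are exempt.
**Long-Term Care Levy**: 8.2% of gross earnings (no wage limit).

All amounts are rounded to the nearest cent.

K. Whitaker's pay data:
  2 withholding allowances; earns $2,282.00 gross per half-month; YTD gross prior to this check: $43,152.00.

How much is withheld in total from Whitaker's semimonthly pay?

$245.90

Wage Tax: taxable = $2,282.00 − 2×$502.00 = $1,278.00
  4% × $1,278.00 = $51.12
Workforce Levy: cap $43,384.00 − YTD $43,152.00 = $232.00 subject; 3.3% × $232.00 = $7.66
Long-Term Care Levy: 8.2% × $2,282.00 = $187.12
Total: $51.12 + $7.66 + $187.12 = $245.90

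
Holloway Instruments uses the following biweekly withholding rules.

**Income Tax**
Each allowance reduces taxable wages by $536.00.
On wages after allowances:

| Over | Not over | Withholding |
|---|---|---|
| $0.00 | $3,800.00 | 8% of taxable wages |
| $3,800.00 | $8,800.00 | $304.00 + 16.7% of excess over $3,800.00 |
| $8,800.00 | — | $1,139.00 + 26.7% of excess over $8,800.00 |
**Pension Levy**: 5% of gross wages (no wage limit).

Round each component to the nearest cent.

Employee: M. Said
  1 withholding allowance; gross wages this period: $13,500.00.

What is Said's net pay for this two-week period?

$10,574.21

Income Tax: taxable = $13,500.00 − 1×$536.00 = $12,964.00
  $1,139.00 + 26.7% × ($12,964.00 − $8,800.00) = $1,139.00 + 26.7% × $4,164.00 = $2,250.79
Pension Levy: 5% × $13,500.00 = $675.00
Total withheld: $2,250.79 + $675.00 = $2,925.79
Net pay: $13,500.00 − $2,925.79 = $10,574.21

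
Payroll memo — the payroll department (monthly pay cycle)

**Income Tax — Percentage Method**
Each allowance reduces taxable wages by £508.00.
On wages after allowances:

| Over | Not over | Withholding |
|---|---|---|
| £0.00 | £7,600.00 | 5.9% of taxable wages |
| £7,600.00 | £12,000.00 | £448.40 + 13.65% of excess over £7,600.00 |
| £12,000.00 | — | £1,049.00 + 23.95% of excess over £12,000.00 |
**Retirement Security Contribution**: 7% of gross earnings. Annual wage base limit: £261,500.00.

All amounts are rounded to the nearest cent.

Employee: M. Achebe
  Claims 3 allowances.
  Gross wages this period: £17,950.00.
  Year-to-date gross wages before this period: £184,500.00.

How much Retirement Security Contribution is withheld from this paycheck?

£1,256.50

Retirement Security Contribution: 7% × £17,950.00 = £1,256.50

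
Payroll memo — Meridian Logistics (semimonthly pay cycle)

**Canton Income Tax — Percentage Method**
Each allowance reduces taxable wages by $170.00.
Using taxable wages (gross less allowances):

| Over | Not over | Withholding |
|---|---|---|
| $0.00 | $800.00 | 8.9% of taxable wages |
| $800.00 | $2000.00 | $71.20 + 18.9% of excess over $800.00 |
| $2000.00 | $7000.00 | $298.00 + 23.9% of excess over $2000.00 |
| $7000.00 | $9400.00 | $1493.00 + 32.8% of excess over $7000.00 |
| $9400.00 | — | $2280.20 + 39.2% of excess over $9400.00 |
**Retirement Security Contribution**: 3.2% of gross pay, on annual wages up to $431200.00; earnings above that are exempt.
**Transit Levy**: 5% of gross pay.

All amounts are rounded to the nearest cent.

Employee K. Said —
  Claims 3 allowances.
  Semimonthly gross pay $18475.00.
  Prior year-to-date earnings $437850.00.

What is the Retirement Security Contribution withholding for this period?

$0.00

Retirement Security Contribution: YTD $437850.00 ≥ cap $431200.00 → $0.00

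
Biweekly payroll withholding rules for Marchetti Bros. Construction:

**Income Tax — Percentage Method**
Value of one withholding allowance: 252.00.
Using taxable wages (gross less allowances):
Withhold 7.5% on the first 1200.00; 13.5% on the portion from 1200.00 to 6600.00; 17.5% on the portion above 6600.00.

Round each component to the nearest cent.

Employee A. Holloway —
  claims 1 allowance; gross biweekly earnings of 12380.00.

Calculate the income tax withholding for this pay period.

1786.40

Income Tax: taxable = 12380.00 − 1×252.00 = 12128.00
  819.00 + 17.5% × (12128.00 − 6600.00) = 819.00 + 17.5% × 5528.00 = 1786.40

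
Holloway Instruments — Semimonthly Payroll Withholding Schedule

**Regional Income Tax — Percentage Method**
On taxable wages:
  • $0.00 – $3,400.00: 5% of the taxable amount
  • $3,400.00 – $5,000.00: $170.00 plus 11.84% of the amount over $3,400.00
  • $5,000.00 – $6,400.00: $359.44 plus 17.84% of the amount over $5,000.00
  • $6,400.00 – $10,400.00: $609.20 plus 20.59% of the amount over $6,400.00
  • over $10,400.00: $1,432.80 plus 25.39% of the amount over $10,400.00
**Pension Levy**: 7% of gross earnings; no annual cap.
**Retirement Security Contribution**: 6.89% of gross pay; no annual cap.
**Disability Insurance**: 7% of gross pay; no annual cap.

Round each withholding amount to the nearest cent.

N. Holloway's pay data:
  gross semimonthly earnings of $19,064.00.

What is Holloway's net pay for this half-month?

$11,448.94

Regional Income Tax: taxable = $19,064.00
  $1,432.80 + 25.39% × ($19,064.00 − $10,400.00) = $1,432.80 + 25.39% × $8,664.00 = $3,632.59
Pension Levy: 7% × $19,064.00 = $1,334.48
Retirement Security Contribution: 6.89% × $19,064.00 = $1,313.51
Disability Insurance: 7% × $19,064.00 = $1,334.48
Total withheld: $3,632.59 + $1,334.48 + $1,313.51 + $1,334.48 = $7,615.06
Net pay: $19,064.00 − $7,615.06 = $11,448.94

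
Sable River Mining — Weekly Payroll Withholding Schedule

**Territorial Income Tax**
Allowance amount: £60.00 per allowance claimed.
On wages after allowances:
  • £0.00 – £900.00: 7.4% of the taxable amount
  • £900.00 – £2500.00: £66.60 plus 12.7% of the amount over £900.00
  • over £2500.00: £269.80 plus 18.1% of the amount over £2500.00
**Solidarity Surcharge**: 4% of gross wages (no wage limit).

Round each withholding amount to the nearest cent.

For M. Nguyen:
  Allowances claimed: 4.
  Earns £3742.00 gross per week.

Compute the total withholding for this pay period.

Territorial Income Tax: taxable = £3742.00 − 4×£60.00 = £3502.00
  £269.80 + 18.1% × (£3502.00 − £2500.00) = £269.80 + 18.1% × £1002.00 = £451.16
Solidarity Surcharge: 4% × £3742.00 = £149.68
Total: £451.16 + £149.68 = £600.84

£600.84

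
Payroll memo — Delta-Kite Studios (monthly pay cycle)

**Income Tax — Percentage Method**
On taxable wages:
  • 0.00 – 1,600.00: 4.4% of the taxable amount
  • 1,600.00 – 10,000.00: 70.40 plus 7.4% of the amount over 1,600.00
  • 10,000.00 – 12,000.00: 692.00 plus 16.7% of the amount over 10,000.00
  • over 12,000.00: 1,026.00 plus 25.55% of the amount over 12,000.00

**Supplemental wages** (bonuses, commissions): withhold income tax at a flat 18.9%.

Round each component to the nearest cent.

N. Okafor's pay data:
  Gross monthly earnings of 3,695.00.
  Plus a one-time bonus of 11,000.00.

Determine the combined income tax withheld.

Income Tax: taxable = 3,695.00
  70.40 + 7.4% × (3,695.00 − 1,600.00) = 70.40 + 7.4% × 2,095.00 = 225.43
Supplemental (18.9% flat on bonus): 18.9% × 11,000.00 = 2,079.00
Total income tax: 225.43 + 2,079.00 = 2,304.43

2,304.43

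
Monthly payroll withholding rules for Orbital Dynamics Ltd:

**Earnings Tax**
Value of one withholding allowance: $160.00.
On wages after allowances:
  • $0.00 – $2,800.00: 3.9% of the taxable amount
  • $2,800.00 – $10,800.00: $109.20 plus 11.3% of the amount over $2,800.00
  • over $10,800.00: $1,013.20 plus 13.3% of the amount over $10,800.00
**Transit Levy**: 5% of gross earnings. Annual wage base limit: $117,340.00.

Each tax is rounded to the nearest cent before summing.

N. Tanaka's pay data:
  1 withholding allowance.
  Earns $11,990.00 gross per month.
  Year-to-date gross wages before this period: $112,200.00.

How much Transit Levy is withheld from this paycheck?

Transit Levy: cap $117,340.00 − YTD $112,200.00 = $5,140.00 subject; 5% × $5,140.00 = $257.00

$257.00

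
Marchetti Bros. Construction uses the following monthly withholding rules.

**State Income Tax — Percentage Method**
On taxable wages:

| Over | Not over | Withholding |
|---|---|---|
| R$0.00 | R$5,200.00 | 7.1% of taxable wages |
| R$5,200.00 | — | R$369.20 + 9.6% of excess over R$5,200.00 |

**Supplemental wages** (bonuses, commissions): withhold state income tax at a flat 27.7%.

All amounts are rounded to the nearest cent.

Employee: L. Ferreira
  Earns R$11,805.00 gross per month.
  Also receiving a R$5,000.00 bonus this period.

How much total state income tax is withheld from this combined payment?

State Income Tax: taxable = R$11,805.00
  R$369.20 + 9.6% × (R$11,805.00 − R$5,200.00) = R$369.20 + 9.6% × R$6,605.00 = R$1,003.28
Supplemental (27.7% flat on bonus): 27.7% × R$5,000.00 = R$1,385.00
Total state income tax: R$1,003.28 + R$1,385.00 = R$2,388.28

R$2,388.28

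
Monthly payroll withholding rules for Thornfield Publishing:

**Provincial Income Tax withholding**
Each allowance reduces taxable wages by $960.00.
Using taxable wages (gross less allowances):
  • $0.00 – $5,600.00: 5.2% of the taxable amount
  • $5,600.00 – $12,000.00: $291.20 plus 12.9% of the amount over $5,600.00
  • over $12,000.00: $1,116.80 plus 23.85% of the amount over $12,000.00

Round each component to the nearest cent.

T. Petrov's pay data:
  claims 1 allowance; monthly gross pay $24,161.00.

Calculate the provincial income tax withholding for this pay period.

$3,788.24

Provincial Income Tax: taxable = $24,161.00 − 1×$960.00 = $23,201.00
  $1,116.80 + 23.85% × ($23,201.00 − $12,000.00) = $1,116.80 + 23.85% × $11,201.00 = $3,788.24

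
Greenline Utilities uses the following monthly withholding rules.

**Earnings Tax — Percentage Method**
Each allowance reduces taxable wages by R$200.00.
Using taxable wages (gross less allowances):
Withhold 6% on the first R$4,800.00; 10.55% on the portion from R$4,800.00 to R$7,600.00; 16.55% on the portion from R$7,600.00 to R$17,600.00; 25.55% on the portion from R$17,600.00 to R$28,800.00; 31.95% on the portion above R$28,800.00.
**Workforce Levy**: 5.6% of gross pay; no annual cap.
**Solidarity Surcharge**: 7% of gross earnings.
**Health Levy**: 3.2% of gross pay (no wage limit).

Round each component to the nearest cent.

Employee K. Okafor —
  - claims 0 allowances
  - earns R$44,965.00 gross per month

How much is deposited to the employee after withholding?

Earnings Tax: taxable = R$44,965.00
  R$5,100.00 + 31.95% × (R$44,965.00 − R$28,800.00) = R$5,100.00 + 31.95% × R$16,165.00 = R$10,264.72
Workforce Levy: 5.6% × R$44,965.00 = R$2,518.04
Solidarity Surcharge: 7% × R$44,965.00 = R$3,147.55
Health Levy: 3.2% × R$44,965.00 = R$1,438.88
Total withheld: R$10,264.72 + R$2,518.04 + R$3,147.55 + R$1,438.88 = R$17,369.19
Net pay: R$44,965.00 − R$17,369.19 = R$27,595.81

R$27,595.81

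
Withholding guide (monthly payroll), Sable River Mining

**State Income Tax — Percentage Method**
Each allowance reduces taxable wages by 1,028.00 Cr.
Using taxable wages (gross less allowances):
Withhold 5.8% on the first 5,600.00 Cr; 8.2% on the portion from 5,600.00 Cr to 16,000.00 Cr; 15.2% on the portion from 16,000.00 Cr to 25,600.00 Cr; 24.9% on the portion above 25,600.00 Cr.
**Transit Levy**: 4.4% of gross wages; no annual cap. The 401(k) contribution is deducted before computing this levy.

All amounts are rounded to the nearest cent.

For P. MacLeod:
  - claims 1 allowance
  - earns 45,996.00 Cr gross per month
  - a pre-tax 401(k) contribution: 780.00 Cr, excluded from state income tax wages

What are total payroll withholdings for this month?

State Income Tax: taxable = 45,996.00 Cr − 780.00 Cr − 1×1,028.00 Cr = 44,188.00 Cr
  2,636.80 Cr + 24.9% × (44,188.00 Cr − 25,600.00 Cr) = 2,636.80 Cr + 24.9% × 18,588.00 Cr = 7,265.21 Cr
Transit Levy: 4.4% × 45,216.00 Cr = 1,989.50 Cr
Total: 7,265.21 Cr + 1,989.50 Cr = 9,254.71 Cr

9,254.71 Cr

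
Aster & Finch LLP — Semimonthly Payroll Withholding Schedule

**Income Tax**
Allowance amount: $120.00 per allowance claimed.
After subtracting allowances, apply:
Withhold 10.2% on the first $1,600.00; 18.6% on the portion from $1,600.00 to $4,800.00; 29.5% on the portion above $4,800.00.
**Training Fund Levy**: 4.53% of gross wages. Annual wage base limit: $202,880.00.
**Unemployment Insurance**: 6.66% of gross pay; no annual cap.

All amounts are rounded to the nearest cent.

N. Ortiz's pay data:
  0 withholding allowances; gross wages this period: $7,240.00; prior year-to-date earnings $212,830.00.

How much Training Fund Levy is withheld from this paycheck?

Training Fund Levy: YTD $212,830.00 ≥ cap $202,880.00 → $0.00

$0.00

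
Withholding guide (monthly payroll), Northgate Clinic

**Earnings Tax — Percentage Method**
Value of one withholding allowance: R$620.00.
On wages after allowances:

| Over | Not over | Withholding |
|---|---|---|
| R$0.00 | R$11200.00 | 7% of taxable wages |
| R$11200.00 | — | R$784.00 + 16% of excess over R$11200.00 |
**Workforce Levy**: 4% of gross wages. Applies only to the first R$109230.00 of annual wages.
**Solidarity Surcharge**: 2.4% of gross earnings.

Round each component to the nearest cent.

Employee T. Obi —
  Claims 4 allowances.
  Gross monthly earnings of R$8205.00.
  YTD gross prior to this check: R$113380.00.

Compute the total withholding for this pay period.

R$597.67

Earnings Tax: taxable = R$8205.00 − 4×R$620.00 = R$5725.00
  7% × R$5725.00 = R$400.75
Workforce Levy: YTD R$113380.00 ≥ cap R$109230.00 → R$0.00
Solidarity Surcharge: 2.4% × R$8205.00 = R$196.92
Total: R$400.75 + R$0.00 + R$196.92 = R$597.67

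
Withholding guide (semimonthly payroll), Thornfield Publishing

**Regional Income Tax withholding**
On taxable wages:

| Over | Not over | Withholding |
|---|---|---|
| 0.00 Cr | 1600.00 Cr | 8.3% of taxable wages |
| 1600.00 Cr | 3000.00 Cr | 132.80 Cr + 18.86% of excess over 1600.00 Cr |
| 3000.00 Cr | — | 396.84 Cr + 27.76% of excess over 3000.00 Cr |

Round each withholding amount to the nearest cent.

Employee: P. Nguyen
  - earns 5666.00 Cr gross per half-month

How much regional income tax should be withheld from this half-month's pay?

1136.92 Cr

Regional Income Tax: taxable = 5666.00 Cr
  396.84 Cr + 27.76% × (5666.00 Cr − 3000.00 Cr) = 396.84 Cr + 27.76% × 2666.00 Cr = 1136.92 Cr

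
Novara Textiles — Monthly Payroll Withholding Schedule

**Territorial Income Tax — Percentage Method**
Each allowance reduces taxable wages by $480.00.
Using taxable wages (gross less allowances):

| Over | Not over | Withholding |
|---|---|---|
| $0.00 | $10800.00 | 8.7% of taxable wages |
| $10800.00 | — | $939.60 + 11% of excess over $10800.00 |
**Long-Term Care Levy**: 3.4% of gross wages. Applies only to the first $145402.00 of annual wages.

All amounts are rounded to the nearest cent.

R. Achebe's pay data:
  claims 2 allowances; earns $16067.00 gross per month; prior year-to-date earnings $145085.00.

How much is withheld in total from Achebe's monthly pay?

Territorial Income Tax: taxable = $16067.00 − 2×$480.00 = $15107.00
  $939.60 + 11% × ($15107.00 − $10800.00) = $939.60 + 11% × $4307.00 = $1413.37
Long-Term Care Levy: cap $145402.00 − YTD $145085.00 = $317.00 subject; 3.4% × $317.00 = $10.78
Total: $1413.37 + $10.78 = $1424.15

$1424.15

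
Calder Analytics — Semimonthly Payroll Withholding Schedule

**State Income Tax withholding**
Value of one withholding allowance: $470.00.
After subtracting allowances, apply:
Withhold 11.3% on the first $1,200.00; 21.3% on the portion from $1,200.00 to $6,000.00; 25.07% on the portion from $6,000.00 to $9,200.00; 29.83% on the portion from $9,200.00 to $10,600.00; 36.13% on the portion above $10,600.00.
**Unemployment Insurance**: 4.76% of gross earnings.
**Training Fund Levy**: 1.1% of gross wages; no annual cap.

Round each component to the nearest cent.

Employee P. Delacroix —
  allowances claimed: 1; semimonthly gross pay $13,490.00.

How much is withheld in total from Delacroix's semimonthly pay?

$4,042.72

State Income Tax: taxable = $13,490.00 − 1×$470.00 = $13,020.00
  $2,377.86 + 36.13% × ($13,020.00 − $10,600.00) = $2,377.86 + 36.13% × $2,420.00 = $3,252.21
Unemployment Insurance: 4.76% × $13,490.00 = $642.12
Training Fund Levy: 1.1% × $13,490.00 = $148.39
Total: $3,252.21 + $642.12 + $148.39 = $4,042.72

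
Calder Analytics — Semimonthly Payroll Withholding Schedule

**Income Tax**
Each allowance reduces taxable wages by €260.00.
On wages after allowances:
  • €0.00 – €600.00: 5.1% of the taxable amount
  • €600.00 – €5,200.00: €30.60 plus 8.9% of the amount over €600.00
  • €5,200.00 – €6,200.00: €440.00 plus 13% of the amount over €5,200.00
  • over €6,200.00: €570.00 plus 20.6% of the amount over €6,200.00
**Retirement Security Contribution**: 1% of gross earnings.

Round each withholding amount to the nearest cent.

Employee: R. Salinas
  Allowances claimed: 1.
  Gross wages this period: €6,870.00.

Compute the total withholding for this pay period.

Income Tax: taxable = €6,870.00 − 1×€260.00 = €6,610.00
  €570.00 + 20.6% × (€6,610.00 − €6,200.00) = €570.00 + 20.6% × €410.00 = €654.46
Retirement Security Contribution: 1% × €6,870.00 = €68.70
Total: €654.46 + €68.70 = €723.16

€723.16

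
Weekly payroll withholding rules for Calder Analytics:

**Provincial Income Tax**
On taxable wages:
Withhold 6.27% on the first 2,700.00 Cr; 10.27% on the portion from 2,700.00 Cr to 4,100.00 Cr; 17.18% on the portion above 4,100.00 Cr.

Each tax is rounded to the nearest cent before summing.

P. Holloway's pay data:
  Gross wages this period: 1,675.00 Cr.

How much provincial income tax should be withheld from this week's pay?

Provincial Income Tax: taxable = 1,675.00 Cr
  6.27% × 1,675.00 Cr = 105.02 Cr

105.02 Cr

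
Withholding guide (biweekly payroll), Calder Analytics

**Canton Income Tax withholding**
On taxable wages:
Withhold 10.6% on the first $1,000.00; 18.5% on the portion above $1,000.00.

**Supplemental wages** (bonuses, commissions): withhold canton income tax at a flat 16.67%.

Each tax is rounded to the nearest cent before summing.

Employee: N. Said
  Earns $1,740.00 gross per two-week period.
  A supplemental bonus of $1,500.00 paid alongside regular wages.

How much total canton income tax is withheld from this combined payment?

Canton Income Tax: taxable = $1,740.00
  $106.00 + 18.5% × ($1,740.00 − $1,000.00) = $106.00 + 18.5% × $740.00 = $242.90
Supplemental (16.67% flat on bonus): 16.67% × $1,500.00 = $250.05
Total canton income tax: $242.90 + $250.05 = $492.95

$492.95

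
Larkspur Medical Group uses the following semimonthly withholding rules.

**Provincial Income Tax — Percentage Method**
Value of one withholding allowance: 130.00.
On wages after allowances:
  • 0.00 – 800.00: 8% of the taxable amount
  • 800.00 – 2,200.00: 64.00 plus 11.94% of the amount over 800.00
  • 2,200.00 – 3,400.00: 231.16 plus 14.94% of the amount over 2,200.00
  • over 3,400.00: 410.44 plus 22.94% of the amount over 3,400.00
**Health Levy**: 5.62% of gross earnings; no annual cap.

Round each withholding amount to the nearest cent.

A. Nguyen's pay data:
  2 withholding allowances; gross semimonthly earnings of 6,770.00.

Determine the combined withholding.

1,504.34

Provincial Income Tax: taxable = 6,770.00 − 2×130.00 = 6,510.00
  410.44 + 22.94% × (6,510.00 − 3,400.00) = 410.44 + 22.94% × 3,110.00 = 1,123.87
Health Levy: 5.62% × 6,770.00 = 380.47
Total: 1,123.87 + 380.47 = 1,504.34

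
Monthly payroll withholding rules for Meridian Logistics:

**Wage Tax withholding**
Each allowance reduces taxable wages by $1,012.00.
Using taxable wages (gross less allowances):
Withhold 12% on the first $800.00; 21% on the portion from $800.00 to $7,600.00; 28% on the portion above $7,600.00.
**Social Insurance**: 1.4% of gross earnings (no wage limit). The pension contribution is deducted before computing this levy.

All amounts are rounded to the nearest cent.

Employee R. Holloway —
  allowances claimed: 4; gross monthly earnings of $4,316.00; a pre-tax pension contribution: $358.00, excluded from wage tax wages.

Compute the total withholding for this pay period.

Wage Tax: taxable = $4,316.00 − $358.00 − 4×$1,012.00 = $-90.00
  Taxable ≤ 0 → $0.00
Social Insurance: 1.4% × $3,958.00 = $55.41
Total: $0.00 + $55.41 = $55.41

$55.41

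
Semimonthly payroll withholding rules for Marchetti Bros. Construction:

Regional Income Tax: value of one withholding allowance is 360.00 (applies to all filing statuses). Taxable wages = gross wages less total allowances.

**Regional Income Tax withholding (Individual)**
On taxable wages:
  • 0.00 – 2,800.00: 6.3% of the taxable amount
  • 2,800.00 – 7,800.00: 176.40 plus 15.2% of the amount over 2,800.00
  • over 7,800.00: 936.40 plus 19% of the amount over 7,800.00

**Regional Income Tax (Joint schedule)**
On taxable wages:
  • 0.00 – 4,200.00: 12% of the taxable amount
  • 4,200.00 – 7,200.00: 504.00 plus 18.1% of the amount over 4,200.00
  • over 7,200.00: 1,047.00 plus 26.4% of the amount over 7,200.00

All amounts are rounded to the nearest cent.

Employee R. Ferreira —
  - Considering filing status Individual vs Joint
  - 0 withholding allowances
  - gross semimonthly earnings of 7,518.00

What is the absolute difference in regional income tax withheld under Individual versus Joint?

Regional Income Tax (Individual): taxable = 7,518.00
  176.40 + 15.2% × (7,518.00 − 2,800.00) = 176.40 + 15.2% × 4,718.00 = 893.54
Regional Income Tax (Joint): taxable = 7,518.00
  1,047.00 + 26.4% × (7,518.00 − 7,200.00) = 1,047.00 + 26.4% × 318.00 = 1,130.95
Difference: |893.54 − 1,130.95| = 237.41 (higher under Joint)

237.41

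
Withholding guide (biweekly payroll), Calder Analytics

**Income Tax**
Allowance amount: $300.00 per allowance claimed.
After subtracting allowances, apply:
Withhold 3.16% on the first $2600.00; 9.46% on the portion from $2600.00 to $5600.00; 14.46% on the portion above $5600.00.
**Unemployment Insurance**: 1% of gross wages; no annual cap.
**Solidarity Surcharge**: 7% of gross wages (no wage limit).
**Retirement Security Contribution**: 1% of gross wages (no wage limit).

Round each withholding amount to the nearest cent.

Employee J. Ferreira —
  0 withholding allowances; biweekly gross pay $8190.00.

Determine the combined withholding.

Income Tax: taxable = $8190.00
  $365.96 + 14.46% × ($8190.00 − $5600.00) = $365.96 + 14.46% × $2590.00 = $740.47
Unemployment Insurance: 1% × $8190.00 = $81.90
Solidarity Surcharge: 7% × $8190.00 = $573.30
Retirement Security Contribution: 1% × $8190.00 = $81.90
Total: $740.47 + $81.90 + $573.30 + $81.90 = $1477.57

$1477.57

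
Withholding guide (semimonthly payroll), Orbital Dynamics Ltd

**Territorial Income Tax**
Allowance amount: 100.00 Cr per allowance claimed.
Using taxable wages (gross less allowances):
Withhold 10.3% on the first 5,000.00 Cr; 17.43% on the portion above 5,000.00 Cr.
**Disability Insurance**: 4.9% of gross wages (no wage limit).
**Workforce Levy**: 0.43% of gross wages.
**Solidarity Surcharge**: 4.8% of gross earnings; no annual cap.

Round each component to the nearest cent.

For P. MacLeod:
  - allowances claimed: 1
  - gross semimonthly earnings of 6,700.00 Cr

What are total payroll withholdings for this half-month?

Territorial Income Tax: taxable = 6,700.00 Cr − 1×100.00 Cr = 6,600.00 Cr
  515.00 Cr + 17.43% × (6,600.00 Cr − 5,000.00 Cr) = 515.00 Cr + 17.43% × 1,600.00 Cr = 793.88 Cr
Disability Insurance: 4.9% × 6,700.00 Cr = 328.30 Cr
Workforce Levy: 0.43% × 6,700.00 Cr = 28.81 Cr
Solidarity Surcharge: 4.8% × 6,700.00 Cr = 321.60 Cr
Total: 793.88 Cr + 328.30 Cr + 28.81 Cr + 321.60 Cr = 1,472.59 Cr

1,472.59 Cr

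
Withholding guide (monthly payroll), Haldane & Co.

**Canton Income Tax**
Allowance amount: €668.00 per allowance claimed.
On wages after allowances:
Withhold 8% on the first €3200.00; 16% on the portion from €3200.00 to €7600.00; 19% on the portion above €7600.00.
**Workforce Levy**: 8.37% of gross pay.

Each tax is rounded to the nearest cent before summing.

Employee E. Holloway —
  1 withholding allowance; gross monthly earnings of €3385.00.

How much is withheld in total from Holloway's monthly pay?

€500.68

Canton Income Tax: taxable = €3385.00 − 1×€668.00 = €2717.00
  8% × €2717.00 = €217.36
Workforce Levy: 8.37% × €3385.00 = €283.32
Total: €217.36 + €283.32 = €500.68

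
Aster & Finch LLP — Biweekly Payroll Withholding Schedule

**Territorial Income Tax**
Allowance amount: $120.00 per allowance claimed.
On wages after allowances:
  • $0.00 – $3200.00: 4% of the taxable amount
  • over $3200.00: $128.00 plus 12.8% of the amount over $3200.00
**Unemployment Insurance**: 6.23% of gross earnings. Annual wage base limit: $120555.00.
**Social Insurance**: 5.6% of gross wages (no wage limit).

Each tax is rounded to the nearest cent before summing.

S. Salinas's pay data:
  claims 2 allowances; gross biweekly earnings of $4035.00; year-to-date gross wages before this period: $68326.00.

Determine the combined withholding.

$681.50

Territorial Income Tax: taxable = $4035.00 − 2×$120.00 = $3795.00
  $128.00 + 12.8% × ($3795.00 − $3200.00) = $128.00 + 12.8% × $595.00 = $204.16
Unemployment Insurance: 6.23% × $4035.00 = $251.38
Social Insurance: 5.6% × $4035.00 = $225.96
Total: $204.16 + $251.38 + $225.96 = $681.50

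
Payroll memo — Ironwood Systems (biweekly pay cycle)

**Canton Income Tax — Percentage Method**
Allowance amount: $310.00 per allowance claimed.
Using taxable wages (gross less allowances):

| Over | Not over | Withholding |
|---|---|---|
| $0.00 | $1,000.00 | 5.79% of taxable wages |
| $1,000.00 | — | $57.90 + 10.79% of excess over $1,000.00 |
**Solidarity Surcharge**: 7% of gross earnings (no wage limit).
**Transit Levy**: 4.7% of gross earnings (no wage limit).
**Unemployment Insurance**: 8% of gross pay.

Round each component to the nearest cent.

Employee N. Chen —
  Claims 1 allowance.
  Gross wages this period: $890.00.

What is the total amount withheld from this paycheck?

Canton Income Tax: taxable = $890.00 − 1×$310.00 = $580.00
  5.79% × $580.00 = $33.58
Solidarity Surcharge: 7% × $890.00 = $62.30
Transit Levy: 4.7% × $890.00 = $41.83
Unemployment Insurance: 8% × $890.00 = $71.20
Total: $33.58 + $62.30 + $41.83 + $71.20 = $208.91

$208.91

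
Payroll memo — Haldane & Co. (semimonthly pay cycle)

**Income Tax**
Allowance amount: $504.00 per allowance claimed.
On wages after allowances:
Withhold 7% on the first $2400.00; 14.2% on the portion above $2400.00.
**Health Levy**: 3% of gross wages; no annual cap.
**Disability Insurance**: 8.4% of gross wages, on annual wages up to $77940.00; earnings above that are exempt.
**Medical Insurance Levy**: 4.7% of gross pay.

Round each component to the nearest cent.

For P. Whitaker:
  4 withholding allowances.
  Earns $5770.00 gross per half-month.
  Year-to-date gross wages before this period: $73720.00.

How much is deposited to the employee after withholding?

$4610.96

Income Tax: taxable = $5770.00 − 4×$504.00 = $3754.00
  $168.00 + 14.2% × ($3754.00 − $2400.00) = $168.00 + 14.2% × $1354.00 = $360.27
Health Levy: 3% × $5770.00 = $173.10
Disability Insurance: cap $77940.00 − YTD $73720.00 = $4220.00 subject; 8.4% × $4220.00 = $354.48
Medical Insurance Levy: 4.7% × $5770.00 = $271.19
Total withheld: $360.27 + $173.10 + $354.48 + $271.19 = $1159.04
Net pay: $5770.00 − $1159.04 = $4610.96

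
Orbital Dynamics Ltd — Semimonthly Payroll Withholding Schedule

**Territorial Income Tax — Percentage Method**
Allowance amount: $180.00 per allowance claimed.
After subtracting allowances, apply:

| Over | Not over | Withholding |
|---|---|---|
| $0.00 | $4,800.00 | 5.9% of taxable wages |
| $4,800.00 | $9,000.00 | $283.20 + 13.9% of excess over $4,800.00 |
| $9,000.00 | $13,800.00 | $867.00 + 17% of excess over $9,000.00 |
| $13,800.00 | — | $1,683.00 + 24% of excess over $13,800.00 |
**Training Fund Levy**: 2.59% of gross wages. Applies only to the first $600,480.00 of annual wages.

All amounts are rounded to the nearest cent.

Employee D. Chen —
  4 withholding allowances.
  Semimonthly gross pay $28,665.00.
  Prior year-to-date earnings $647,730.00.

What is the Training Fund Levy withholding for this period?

$0.00

Training Fund Levy: YTD $647,730.00 ≥ cap $600,480.00 → $0.00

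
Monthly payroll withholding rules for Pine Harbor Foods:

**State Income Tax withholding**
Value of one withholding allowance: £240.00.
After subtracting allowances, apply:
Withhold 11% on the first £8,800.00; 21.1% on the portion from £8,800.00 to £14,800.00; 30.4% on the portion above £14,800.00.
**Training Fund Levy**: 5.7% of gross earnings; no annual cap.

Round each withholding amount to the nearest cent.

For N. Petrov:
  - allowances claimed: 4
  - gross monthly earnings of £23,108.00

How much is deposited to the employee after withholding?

£17,323.05

State Income Tax: taxable = £23,108.00 − 4×£240.00 = £22,148.00
  £2,234.00 + 30.4% × (£22,148.00 − £14,800.00) = £2,234.00 + 30.4% × £7,348.00 = £4,467.79
Training Fund Levy: 5.7% × £23,108.00 = £1,317.16
Total withheld: £4,467.79 + £1,317.16 = £5,784.95
Net pay: £23,108.00 − £5,784.95 = £17,323.05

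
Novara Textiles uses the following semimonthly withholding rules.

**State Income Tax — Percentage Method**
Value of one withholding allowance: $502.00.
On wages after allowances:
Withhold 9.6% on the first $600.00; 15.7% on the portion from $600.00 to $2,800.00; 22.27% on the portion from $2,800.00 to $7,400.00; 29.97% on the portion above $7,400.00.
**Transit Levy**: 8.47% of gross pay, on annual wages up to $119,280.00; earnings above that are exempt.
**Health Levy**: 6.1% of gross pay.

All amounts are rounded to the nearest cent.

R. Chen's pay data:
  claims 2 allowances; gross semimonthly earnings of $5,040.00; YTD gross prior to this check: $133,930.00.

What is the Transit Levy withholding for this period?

Transit Levy: YTD $133,930.00 ≥ cap $119,280.00 → $0.00

$0.00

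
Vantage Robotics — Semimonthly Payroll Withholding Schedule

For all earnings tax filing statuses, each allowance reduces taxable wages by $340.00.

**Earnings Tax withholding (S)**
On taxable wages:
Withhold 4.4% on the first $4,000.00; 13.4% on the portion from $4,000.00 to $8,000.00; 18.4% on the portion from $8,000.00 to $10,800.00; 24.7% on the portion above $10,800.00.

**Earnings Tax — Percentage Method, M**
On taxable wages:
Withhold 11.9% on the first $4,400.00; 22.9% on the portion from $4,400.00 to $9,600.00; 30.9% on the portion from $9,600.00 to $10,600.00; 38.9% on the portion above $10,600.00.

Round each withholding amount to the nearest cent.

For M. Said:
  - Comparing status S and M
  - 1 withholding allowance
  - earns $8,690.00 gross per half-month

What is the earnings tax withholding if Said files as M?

Earnings Tax (M): taxable = $8,690.00 − 1×$340.00 = $8,350.00
  $523.60 + 22.9% × ($8,350.00 − $4,400.00) = $523.60 + 22.9% × $3,950.00 = $1,428.15

$1,428.15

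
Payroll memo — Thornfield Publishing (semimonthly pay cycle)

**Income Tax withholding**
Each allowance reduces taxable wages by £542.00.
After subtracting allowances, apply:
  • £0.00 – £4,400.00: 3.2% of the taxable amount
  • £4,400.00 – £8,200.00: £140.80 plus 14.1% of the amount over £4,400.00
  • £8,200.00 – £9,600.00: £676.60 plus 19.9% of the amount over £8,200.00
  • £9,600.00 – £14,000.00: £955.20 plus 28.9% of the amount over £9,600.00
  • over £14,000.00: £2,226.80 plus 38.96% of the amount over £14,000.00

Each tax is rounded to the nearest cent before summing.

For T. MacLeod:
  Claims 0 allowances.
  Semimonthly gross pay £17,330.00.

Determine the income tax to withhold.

Income Tax: taxable = £17,330.00
  £2,226.80 + 38.96% × (£17,330.00 − £14,000.00) = £2,226.80 + 38.96% × £3,330.00 = £3,524.17

£3,524.17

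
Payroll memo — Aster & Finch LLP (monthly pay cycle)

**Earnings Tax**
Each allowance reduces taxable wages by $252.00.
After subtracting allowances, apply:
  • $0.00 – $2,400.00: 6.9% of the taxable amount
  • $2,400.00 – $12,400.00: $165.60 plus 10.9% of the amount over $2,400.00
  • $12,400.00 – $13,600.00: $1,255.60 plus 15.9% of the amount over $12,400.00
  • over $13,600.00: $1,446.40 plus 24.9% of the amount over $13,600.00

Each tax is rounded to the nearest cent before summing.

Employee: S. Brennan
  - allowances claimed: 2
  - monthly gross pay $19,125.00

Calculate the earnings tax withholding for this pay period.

$2,696.63

Earnings Tax: taxable = $19,125.00 − 2×$252.00 = $18,621.00
  $1,446.40 + 24.9% × ($18,621.00 − $13,600.00) = $1,446.40 + 24.9% × $5,021.00 = $2,696.63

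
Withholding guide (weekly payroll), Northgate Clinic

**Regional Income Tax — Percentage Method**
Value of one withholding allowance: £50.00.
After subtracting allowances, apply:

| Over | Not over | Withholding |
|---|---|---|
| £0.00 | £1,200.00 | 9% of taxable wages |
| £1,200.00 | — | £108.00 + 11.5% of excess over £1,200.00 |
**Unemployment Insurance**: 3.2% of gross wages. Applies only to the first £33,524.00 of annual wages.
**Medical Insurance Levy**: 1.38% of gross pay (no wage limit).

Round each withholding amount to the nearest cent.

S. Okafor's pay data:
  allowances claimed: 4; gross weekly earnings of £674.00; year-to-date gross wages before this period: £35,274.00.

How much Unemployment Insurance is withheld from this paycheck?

£0.00

Unemployment Insurance: YTD £35,274.00 ≥ cap £33,524.00 → £0.00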